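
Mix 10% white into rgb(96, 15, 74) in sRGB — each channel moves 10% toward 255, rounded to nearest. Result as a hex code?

Per channel, c → c + 0.1(255 − c):
  R: 96 + 0.1×(255−96) = 96 + 15.9 = 111.9 → 112
  G: 15 + 0.1×(255−15) = 15 + 24 = 39 → 39
  B: 74 + 0.1×(255−74) = 74 + 18.1 = 92.1 → 92
rgb(112, 39, 92) = #70275C.

#70275C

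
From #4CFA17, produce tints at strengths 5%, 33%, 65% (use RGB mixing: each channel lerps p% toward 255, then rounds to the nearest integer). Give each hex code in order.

#55FA23, #87FC64, #C0FDAE

#4CFA17 is rgb(76, 250, 23).
5%: (76 + 8.95 = 84.95→85, 250→250, 23 + 11.6 = 34.6→35) → #55FA23
33%: (76 + 59.07 = 135.07→135, 250 + 1.65 = 251.65→252, 23 + 76.56 = 99.56→100) → #87FC64
65%: (76 + 116.35 = 192.35→192, 250 + 3.25 = 253.25→253, 23 + 150.8 = 173.8→174) → #C0FDAE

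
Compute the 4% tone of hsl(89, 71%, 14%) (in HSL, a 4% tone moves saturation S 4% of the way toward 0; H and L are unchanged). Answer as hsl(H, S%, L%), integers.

hsl(89, 68%, 14%)

S moves 4% from 71 toward 0: 71 − 2.84 = 68.16 → 68.
H and L are unchanged.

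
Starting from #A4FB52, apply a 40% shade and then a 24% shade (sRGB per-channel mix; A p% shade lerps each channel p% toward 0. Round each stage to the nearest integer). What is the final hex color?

#A4FB52 is rgb(164, 251, 82).
A 40% shade moves each channel 40% toward 0:
  R: 164 + 0.4×(0−164) = 164 − 65.6 = 98.4 → 98
  G: 251 + 0.4×(0−251) = 251 − 100.4 = 150.6 → 151
  B: 82 + 0.4×(0−82) = 82 − 32.8 = 49.2 → 49
After the shade: rgb(98, 151, 49) = #629731.
A 24% shade moves each channel 24% toward 0:
  R: 98 − 23.52 = 74.48 → 74
  G: 151 − 36.24 = 114.76 → 115
  B: 49 + 0.24×(0−49) = 49 − 11.76 = 37.24 → 37
rgb(74, 115, 37) = #4A7325.

#4A7325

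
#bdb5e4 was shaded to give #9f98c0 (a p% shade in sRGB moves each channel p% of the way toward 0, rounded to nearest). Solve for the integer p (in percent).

#bdb5e4 is rgb(189, 181, 228); #9f98c0 is rgb(159, 152, 192).
On the B channel (widest range): 192 ≈ 228 + (p/100)(0 − 228), so p ≈ 100×(192 − 228)/(0 − 228) = -3600/-228 = 15.79.
p = 16 reproduces all three channels after rounding.

16%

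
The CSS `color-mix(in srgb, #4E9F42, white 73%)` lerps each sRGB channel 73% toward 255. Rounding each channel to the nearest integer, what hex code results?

#CFE5CC

#4E9F42 is rgb(78, 159, 66).
Per channel, c → c + 0.73(255 − c):
  R: 78 + 129.21 = 207.21 → 207
  G: 159 + 0.73×(255−159) = 159 + 70.08 = 229.08 → 229
  B: 66 + 0.73×(255−66) = 66 + 137.97 = 203.97 → 204
rgb(207, 229, 204) = #CFE5CC.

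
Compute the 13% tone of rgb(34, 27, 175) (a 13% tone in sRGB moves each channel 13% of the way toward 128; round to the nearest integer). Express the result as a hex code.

Per channel, c → c + 0.13(128 − c):
  R: 34 + 0.13×(128−34) = 34 + 12.22 = 46.22 → 46
  G: 27 + 13.13 = 40.13 → 40
  B: 175 + 0.13×(128−175) = 175 − 6.11 = 168.89 → 169
rgb(46, 40, 169) = #2E28A9.

#2E28A9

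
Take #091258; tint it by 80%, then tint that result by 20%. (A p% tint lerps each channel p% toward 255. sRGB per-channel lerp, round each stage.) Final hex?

#091258 is rgb(9, 18, 88).
Per channel, c → c + 0.8(255 − c):
  R: 9 + 0.8×(255−9) = 9 + 196.8 = 205.8 → 206
  G: 18 + 189.6 = 207.6 → 208
  B: 88 + 133.6 = 221.6 → 222
After the tint: rgb(206, 208, 222) = #CED0DE.
A 20% tint moves each channel 20% toward 255:
  R: 206 + 9.8 = 215.8 → 216
  G: 208 + 0.2×(255−208) = 208 + 9.4 = 217.4 → 217
  B: 222 + 0.2×(255−222) = 222 + 6.6 = 228.6 → 229
rgb(216, 217, 229) = #D8D9E5.

#D8D9E5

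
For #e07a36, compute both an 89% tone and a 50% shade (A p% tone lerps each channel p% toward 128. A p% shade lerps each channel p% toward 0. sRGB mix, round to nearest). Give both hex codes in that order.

#e07a36 is rgb(224, 122, 54).
89% tone:
  R: 224 − 85.44 = 138.56 → 139
  G: 122 + 5.34 = 127.34 → 127
  B: 54 + 0.89×(128−54) = 54 + 65.86 = 119.86 → 120
  → #8b7f78
50% shade:
  R: 224 + 0.5×(0−224) = 224 − 112 = 112 → 112
  G: 122 − 61 = 61 → 61
  B: 54 + 0.5×(0−54) = 54 − 27 = 27 → 27
  → #703d1b

#8b7f78, #703d1b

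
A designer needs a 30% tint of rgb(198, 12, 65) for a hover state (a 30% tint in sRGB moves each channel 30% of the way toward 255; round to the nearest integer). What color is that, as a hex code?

#D7557A

Per channel, c → c + 0.3(255 − c):
  R: 198 + 0.3×(255−198) = 198 + 17.1 = 215.1 → 215
  G: 12 + 72.9 = 84.9 → 85
  B: 65 + 0.3×(255−65) = 65 + 57 = 122 → 122
rgb(215, 85, 122) = #D7557A.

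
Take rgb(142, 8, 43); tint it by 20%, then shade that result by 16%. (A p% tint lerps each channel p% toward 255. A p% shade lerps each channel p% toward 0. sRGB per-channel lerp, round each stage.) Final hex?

#8B3047

Lerp each channel 20% toward 255:
  R: 142 + 0.2×(255−142) = 142 + 22.6 = 164.6 → 165
  G: 8 + 49.4 = 57.4 → 57
  B: 43 + 42.4 = 85.4 → 85
After the tint: rgb(165, 57, 85) = #A53955.
A 16% shade moves each channel 16% toward 0:
  R: 165 + 0.16×(0−165) = 165 − 26.4 = 138.6 → 139
  G: 57 + 0.16×(0−57) = 57 − 9.12 = 47.88 → 48
  B: 85 + 0.16×(0−85) = 85 − 13.6 = 71.4 → 71
rgb(139, 48, 71) = #8B3047.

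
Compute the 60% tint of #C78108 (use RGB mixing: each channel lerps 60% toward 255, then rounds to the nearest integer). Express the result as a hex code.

#C78108 is rgb(199, 129, 8).
Lerp each channel 60% toward 255:
  R: 199 + 33.6 = 232.6 → 233
  G: 129 + 0.6×(255−129) = 129 + 75.6 = 204.6 → 205
  B: 8 + 0.6×(255−8) = 8 + 148.2 = 156.2 → 156
rgb(233, 205, 156) = #E9CD9C.

#E9CD9C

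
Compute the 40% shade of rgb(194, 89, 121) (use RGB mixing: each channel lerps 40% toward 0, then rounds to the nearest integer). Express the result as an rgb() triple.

rgb(116, 53, 73)

Per channel, c → c + 0.4(0 − c):
  R: 194 − 77.6 = 116.4 → 116
  G: 89 + 0.4×(0−89) = 89 − 35.6 = 53.4 → 53
  B: 121 − 48.4 = 72.6 → 73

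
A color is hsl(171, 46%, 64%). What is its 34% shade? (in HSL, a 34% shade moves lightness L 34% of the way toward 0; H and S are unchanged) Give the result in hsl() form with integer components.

L moves 34% from 64 toward 0: 64 − 21.76 = 42.24 → 42.
H and S are unchanged.

hsl(171, 46%, 42%)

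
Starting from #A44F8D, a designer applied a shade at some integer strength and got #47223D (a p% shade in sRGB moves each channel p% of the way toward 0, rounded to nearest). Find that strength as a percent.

57%

#A44F8D is rgb(164, 79, 141); #47223D is rgb(71, 34, 61).
On the R channel (widest range): 71 ≈ 164 + (p/100)(0 − 164), so p ≈ 100×(71 − 164)/(0 − 164) = -9300/-164 = 56.71.
p = 57 reproduces all three channels after rounding.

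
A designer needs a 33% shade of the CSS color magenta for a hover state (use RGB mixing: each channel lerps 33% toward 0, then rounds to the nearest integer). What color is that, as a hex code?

#ab00ab

CSS magenta is rgb(255, 0, 255).
A 33% shade moves each channel 33% toward 0:
  R: 255 + 0.33×(0−255) = 255 − 84.15 = 170.85 → 171
  G: 0 + 0.33×(0−0) = 0 + 0 = 0 → 0
  B: 255 − 84.15 = 170.85 → 171
rgb(171, 0, 171) = #ab00ab.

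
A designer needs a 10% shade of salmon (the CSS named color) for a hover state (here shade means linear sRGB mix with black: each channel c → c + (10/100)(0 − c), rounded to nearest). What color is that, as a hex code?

#e17367

CSS salmon is rgb(250, 128, 114).
A 10% shade moves each channel 10% toward 0:
  R: 250 + 0.1×(0−250) = 250 − 25 = 225 → 225
  G: 128 − 12.8 = 115.2 → 115
  B: 114 + 0.1×(0−114) = 114 − 11.4 = 102.6 → 103
rgb(225, 115, 103) = #e17367.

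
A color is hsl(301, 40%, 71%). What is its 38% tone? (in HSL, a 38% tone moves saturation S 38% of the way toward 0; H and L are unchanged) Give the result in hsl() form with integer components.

S moves 38% from 40 toward 0: 40 − 15.2 = 24.8 → 25.
H and L are unchanged.

hsl(301, 25%, 71%)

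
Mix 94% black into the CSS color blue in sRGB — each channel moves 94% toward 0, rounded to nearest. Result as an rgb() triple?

CSS blue is rgb(0, 0, 255).
Lerp each channel 94% toward 0:
  R: 0 + 0 = 0 → 0
  G: 0 + 0 = 0 → 0
  B: 255 + 0.94×(0−255) = 255 − 239.7 = 15.3 → 15

rgb(0, 0, 15)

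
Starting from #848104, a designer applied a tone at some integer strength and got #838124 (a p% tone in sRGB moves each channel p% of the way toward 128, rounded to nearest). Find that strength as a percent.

26%

#848104 is rgb(132, 129, 4); #838124 is rgb(131, 129, 36).
On the B channel (widest range): 36 ≈ 4 + (p/100)(128 − 4), so p ≈ 100×(36 − 4)/(128 − 4) = 3200/124 = 25.81.
p = 26 reproduces all three channels after rounding.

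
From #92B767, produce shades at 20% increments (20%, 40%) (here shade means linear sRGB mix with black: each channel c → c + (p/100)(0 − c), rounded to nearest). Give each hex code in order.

#92B767 is rgb(146, 183, 103).
20%: (146 − 29.2 = 116.8→117, 183 − 36.6 = 146.4→146, 103 − 20.6 = 82.4→82) → #759252
40%: (146 − 58.4 = 87.6→88, 183 − 73.2 = 109.8→110, 103 − 41.2 = 61.8→62) → #586E3E

#759252, #586E3E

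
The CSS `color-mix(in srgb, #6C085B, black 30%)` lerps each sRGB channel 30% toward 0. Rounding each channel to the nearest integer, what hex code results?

#4C0640

#6C085B is rgb(108, 8, 91).
Per channel, c → c + 0.3(0 − c):
  R: 108 + 0.3×(0−108) = 108 − 32.4 = 75.6 → 76
  G: 8 + 0.3×(0−8) = 8 − 2.4 = 5.6 → 6
  B: 91 + 0.3×(0−91) = 91 − 27.3 = 63.7 → 64
rgb(76, 6, 64) = #4C0640.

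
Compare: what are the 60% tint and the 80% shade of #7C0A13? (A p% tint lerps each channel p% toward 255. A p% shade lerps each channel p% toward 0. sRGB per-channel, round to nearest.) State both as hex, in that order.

#7C0A13 is rgb(124, 10, 19).
60% tint:
  R: 124 + 0.6×(255−124) = 124 + 78.6 = 202.6 → 203
  G: 10 + 147 = 157 → 157
  B: 19 + 0.6×(255−19) = 19 + 141.6 = 160.6 → 161
  → #CB9DA1
80% shade:
  R: 124 + 0.8×(0−124) = 124 − 99.2 = 24.8 → 25
  G: 10 − 8 = 2 → 2
  B: 19 + 0.8×(0−19) = 19 − 15.2 = 3.8 → 4
  → #190204

#CB9DA1, #190204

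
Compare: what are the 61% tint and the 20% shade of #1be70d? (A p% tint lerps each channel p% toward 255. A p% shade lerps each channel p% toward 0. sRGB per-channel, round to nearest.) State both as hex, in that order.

#1be70d is rgb(27, 231, 13).
61% tint:
  R: 27 + 0.61×(255−27) = 27 + 139.08 = 166.08 → 166
  G: 231 + 0.61×(255−231) = 231 + 14.64 = 245.64 → 246
  B: 13 + 147.62 = 160.62 → 161
  → #a6f6a1
20% shade:
  R: 27 + 0.2×(0−27) = 27 − 5.4 = 21.6 → 22
  G: 231 + 0.2×(0−231) = 231 − 46.2 = 184.8 → 185
  B: 13 − 2.6 = 10.4 → 10
  → #16b90a

#a6f6a1, #16b90a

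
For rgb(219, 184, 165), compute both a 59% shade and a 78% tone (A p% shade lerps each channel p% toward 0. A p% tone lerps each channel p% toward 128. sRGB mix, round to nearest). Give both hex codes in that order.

#5a4b44, #948c88

59% shade:
  R: 219 + 0.59×(0−219) = 219 − 129.21 = 89.79 → 90
  G: 184 − 108.56 = 75.44 → 75
  B: 165 + 0.59×(0−165) = 165 − 97.35 = 67.65 → 68
  → #5a4b44
78% tone:
  R: 219 + 0.78×(128−219) = 219 − 70.98 = 148.02 → 148
  G: 184 − 43.68 = 140.32 → 140
  B: 165 + 0.78×(128−165) = 165 − 28.86 = 136.14 → 136
  → #948c88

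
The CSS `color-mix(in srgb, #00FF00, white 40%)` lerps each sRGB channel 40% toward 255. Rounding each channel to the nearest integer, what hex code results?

#66FF66

#00FF00 is rgb(0, 255, 0).
A 40% tint moves each channel 40% toward 255:
  R: 0 + 0.4×(255−0) = 0 + 102 = 102 → 102
  G: 255 + 0.4×(255−255) = 255 + 0 = 255 → 255
  B: 0 + 0.4×(255−0) = 0 + 102 = 102 → 102
rgb(102, 255, 102) = #66FF66.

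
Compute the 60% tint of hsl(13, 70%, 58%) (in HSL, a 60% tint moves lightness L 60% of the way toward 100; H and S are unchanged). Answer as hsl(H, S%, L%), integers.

hsl(13, 70%, 83%)

L moves 60% from 58 toward 100: 58 + 25.2 = 83.2 → 83.
H and S are unchanged.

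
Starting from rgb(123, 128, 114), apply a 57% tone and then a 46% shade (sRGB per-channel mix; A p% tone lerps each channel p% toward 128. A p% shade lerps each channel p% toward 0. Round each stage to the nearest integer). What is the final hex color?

Lerp each channel 57% toward 128:
  R: 123 + 0.57×(128−123) = 123 + 2.85 = 125.85 → 126
  G: 128 + 0.57×(128−128) = 128 + 0 = 128 → 128
  B: 114 + 0.57×(128−114) = 114 + 7.98 = 121.98 → 122
After the tone: rgb(126, 128, 122) = #7E807A.
A 46% shade moves each channel 46% toward 0:
  R: 126 + 0.46×(0−126) = 126 − 57.96 = 68.04 → 68
  G: 128 + 0.46×(0−128) = 128 − 58.88 = 69.12 → 69
  B: 122 − 56.12 = 65.88 → 66
rgb(68, 69, 66) = #444542.

#444542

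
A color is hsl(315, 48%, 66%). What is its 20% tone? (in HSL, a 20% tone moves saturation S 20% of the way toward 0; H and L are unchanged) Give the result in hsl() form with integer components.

hsl(315, 38%, 66%)

S moves 20% from 48 toward 0: 48 − 9.6 = 38.4 → 38.
H and L are unchanged.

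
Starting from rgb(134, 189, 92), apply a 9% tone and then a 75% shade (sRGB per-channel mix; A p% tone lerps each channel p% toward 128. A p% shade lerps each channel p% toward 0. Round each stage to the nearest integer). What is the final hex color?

#212E18

A 9% tone moves each channel 9% toward 128:
  R: 134 − 0.54 = 133.46 → 133
  G: 189 + 0.09×(128−189) = 189 − 5.49 = 183.51 → 184
  B: 92 + 3.24 = 95.24 → 95
After the tone: rgb(133, 184, 95) = #85B85F.
A 75% shade moves each channel 75% toward 0:
  R: 133 + 0.75×(0−133) = 133 − 99.75 = 33.25 → 33
  G: 184 + 0.75×(0−184) = 184 − 138 = 46 → 46
  B: 95 − 71.25 = 23.75 → 24
rgb(33, 46, 24) = #212E18.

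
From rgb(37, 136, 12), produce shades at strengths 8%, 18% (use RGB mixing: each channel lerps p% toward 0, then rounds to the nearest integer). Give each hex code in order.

8%: (37 − 2.96 = 34.04→34, 136 − 10.88 = 125.12→125, 12 − 0.96 = 11.04→11) → #227D0B
18%: (37 − 6.66 = 30.34→30, 136 − 24.48 = 111.52→112, 12 − 2.16 = 9.84→10) → #1E700A

#227D0B, #1E700A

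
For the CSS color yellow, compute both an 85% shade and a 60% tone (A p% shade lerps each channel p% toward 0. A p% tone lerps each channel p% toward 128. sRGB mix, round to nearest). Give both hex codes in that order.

#262600, #B3B34D

CSS yellow is rgb(255, 255, 0).
85% shade:
  R: 255 + 0.85×(0−255) = 255 − 216.75 = 38.25 → 38
  G: 255 + 0.85×(0−255) = 255 − 216.75 = 38.25 → 38
  B: 0 + 0 = 0 → 0
  → #262600
60% tone:
  R: 255 + 0.6×(128−255) = 255 − 76.2 = 178.8 → 179
  G: 255 + 0.6×(128−255) = 255 − 76.2 = 178.8 → 179
  B: 0 + 0.6×(128−0) = 0 + 76.8 = 76.8 → 77
  → #B3B34D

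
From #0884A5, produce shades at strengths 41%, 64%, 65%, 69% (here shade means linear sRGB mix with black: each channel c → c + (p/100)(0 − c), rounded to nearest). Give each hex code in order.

#054E61, #03303B, #032E3A, #022933

#0884A5 is rgb(8, 132, 165).
41%: (8 − 3.28 = 4.72→5, 132 − 54.12 = 77.88→78, 165 − 67.65 = 97.35→97) → #054E61
64%: (8 − 5.12 = 2.88→3, 132 − 84.48 = 47.52→48, 165 − 105.6 = 59.4→59) → #03303B
65%: (8 − 5.2 = 2.8→3, 132 − 85.8 = 46.2→46, 165 − 107.25 = 57.75→58) → #032E3A
69%: (8 − 5.52 = 2.48→2, 132 − 91.08 = 40.92→41, 165 − 113.85 = 51.15→51) → #022933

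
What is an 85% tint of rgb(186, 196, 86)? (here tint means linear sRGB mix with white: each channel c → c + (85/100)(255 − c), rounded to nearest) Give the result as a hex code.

Lerp each channel 85% toward 255:
  R: 186 + 0.85×(255−186) = 186 + 58.65 = 244.65 → 245
  G: 196 + 0.85×(255−196) = 196 + 50.15 = 246.15 → 246
  B: 86 + 0.85×(255−86) = 86 + 143.65 = 229.65 → 230
rgb(245, 246, 230) = #F5F6E6.

#F5F6E6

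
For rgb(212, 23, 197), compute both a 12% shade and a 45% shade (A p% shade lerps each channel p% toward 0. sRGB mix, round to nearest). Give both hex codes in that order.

12% shade:
  R: 212 − 25.44 = 186.56 → 187
  G: 23 + 0.12×(0−23) = 23 − 2.76 = 20.24 → 20
  B: 197 − 23.64 = 173.36 → 173
  → #BB14AD
45% shade:
  R: 212 − 95.4 = 116.6 → 117
  G: 23 + 0.45×(0−23) = 23 − 10.35 = 12.65 → 13
  B: 197 − 88.65 = 108.35 → 108
  → #750D6C

#BB14AD, #750D6C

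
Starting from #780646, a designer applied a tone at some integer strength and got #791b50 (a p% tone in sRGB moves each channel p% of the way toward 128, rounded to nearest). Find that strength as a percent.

#780646 is rgb(120, 6, 70); #791b50 is rgb(121, 27, 80).
On the G channel (widest range): 27 ≈ 6 + (p/100)(128 − 6), so p ≈ 100×(27 − 6)/(128 − 6) = 2100/122 = 17.21.
p = 17 reproduces all three channels after rounding.

17%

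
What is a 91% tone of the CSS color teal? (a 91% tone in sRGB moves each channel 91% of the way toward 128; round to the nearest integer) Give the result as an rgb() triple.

CSS teal is rgb(0, 128, 128).
A 91% tone moves each channel 91% toward 128:
  R: 0 + 0.91×(128−0) = 0 + 116.48 = 116.48 → 116
  G: 128 + 0.91×(128−128) = 128 + 0 = 128 → 128
  B: 128 + 0 = 128 → 128

rgb(116, 128, 128)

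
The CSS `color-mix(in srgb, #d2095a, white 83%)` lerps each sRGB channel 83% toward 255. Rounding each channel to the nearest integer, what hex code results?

#f7d5e3

#d2095a is rgb(210, 9, 90).
Lerp each channel 83% toward 255:
  R: 210 + 0.83×(255−210) = 210 + 37.35 = 247.35 → 247
  G: 9 + 204.18 = 213.18 → 213
  B: 90 + 136.95 = 226.95 → 227
rgb(247, 213, 227) = #f7d5e3.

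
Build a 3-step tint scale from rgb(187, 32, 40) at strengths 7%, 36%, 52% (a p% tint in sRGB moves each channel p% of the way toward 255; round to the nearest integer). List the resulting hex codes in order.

#C03037, #D37075, #DE9498

7%: (187 + 4.76 = 191.76→192, 32 + 15.61 = 47.61→48, 40 + 15.05 = 55.05→55) → #C03037
36%: (187 + 24.48 = 211.48→211, 32 + 80.28 = 112.28→112, 40 + 77.4 = 117.4→117) → #D37075
52%: (187 + 35.36 = 222.36→222, 32 + 115.96 = 147.96→148, 40 + 111.8 = 151.8→152) → #DE9498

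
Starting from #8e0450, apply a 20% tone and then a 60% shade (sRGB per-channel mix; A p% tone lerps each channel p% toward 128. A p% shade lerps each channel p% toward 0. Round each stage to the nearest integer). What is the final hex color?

#8e0450 is rgb(142, 4, 80).
A 20% tone moves each channel 20% toward 128:
  R: 142 + 0.2×(128−142) = 142 − 2.8 = 139.2 → 139
  G: 4 + 0.2×(128−4) = 4 + 24.8 = 28.8 → 29
  B: 80 + 9.6 = 89.6 → 90
After the tone: rgb(139, 29, 90) = #8b1d5a.
Per channel, c → c + 0.6(0 − c):
  R: 139 + 0.6×(0−139) = 139 − 83.4 = 55.6 → 56
  G: 29 − 17.4 = 11.6 → 12
  B: 90 + 0.6×(0−90) = 90 − 54 = 36 → 36
rgb(56, 12, 36) = #380c24.

#380c24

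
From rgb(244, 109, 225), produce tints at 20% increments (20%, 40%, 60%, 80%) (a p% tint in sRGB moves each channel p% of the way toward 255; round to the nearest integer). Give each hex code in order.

20%: (244 + 2.2 = 246.2→246, 109 + 29.2 = 138.2→138, 225 + 6 = 231→231) → #f68ae7
40%: (244 + 4.4 = 248.4→248, 109 + 58.4 = 167.4→167, 225 + 12 = 237→237) → #f8a7ed
60%: (244 + 6.6 = 250.6→251, 109 + 87.6 = 196.6→197, 225 + 18 = 243→243) → #fbc5f3
80%: (244 + 8.8 = 252.8→253, 109 + 116.8 = 225.8→226, 225 + 24 = 249→249) → #fde2f9

#f68ae7, #f8a7ed, #fbc5f3, #fde2f9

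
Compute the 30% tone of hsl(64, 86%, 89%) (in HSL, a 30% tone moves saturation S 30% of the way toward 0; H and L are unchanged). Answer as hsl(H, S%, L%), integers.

S moves 30% from 86 toward 0: 86 − 25.8 = 60.2 → 60.
H and L are unchanged.

hsl(64, 60%, 89%)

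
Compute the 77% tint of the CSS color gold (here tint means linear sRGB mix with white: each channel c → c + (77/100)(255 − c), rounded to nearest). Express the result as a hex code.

CSS gold is rgb(255, 215, 0).
Per channel, c → c + 0.77(255 − c):
  R: 255 + 0.77×(255−255) = 255 + 0 = 255 → 255
  G: 215 + 0.77×(255−215) = 215 + 30.8 = 245.8 → 246
  B: 0 + 0.77×(255−0) = 0 + 196.35 = 196.35 → 196
rgb(255, 246, 196) = #FFF6C4.

#FFF6C4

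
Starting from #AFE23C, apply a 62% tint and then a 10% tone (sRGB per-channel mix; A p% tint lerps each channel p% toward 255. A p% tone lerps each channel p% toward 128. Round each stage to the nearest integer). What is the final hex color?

#AFE23C is rgb(175, 226, 60).
Per channel, c → c + 0.62(255 − c):
  R: 175 + 49.6 = 224.6 → 225
  G: 226 + 17.98 = 243.98 → 244
  B: 60 + 120.9 = 180.9 → 181
After the tint: rgb(225, 244, 181) = #E1F4B5.
A 10% tone moves each channel 10% toward 128:
  R: 225 + 0.1×(128−225) = 225 − 9.7 = 215.3 → 215
  G: 244 − 11.6 = 232.4 → 232
  B: 181 + 0.1×(128−181) = 181 − 5.3 = 175.7 → 176
rgb(215, 232, 176) = #D7E8B0.

#D7E8B0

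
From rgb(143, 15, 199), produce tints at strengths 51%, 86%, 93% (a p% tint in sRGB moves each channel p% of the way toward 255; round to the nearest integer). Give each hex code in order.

#c889e4, #efddf7, #f7eefb

51%: (143 + 57.12 = 200.12→200, 15 + 122.4 = 137.4→137, 199 + 28.56 = 227.56→228) → #c889e4
86%: (143 + 96.32 = 239.32→239, 15 + 206.4 = 221.4→221, 199 + 48.16 = 247.16→247) → #efddf7
93%: (143 + 104.16 = 247.16→247, 15 + 223.2 = 238.2→238, 199 + 52.08 = 251.08→251) → #f7eefb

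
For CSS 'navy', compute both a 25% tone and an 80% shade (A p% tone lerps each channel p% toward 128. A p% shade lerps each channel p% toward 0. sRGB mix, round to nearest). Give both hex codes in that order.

#202080, #00001a

CSS navy is rgb(0, 0, 128).
25% tone:
  R: 0 + 0.25×(128−0) = 0 + 32 = 32 → 32
  G: 0 + 0.25×(128−0) = 0 + 32 = 32 → 32
  B: 128 + 0.25×(128−128) = 128 + 0 = 128 → 128
  → #202080
80% shade:
  R: 0 + 0 = 0 → 0
  G: 0 + 0 = 0 → 0
  B: 128 − 102.4 = 25.6 → 26
  → #00001a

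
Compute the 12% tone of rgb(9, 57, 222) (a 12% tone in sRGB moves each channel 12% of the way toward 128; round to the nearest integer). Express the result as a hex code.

#1742D3

Lerp each channel 12% toward 128:
  R: 9 + 0.12×(128−9) = 9 + 14.28 = 23.28 → 23
  G: 57 + 8.52 = 65.52 → 66
  B: 222 − 11.28 = 210.72 → 211
rgb(23, 66, 211) = #1742D3.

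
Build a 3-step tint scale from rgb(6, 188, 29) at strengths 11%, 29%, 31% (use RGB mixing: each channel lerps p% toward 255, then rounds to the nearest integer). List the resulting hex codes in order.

11%: (6 + 27.39 = 33.39→33, 188 + 7.37 = 195.37→195, 29 + 24.86 = 53.86→54) → #21C336
29%: (6 + 72.21 = 78.21→78, 188 + 19.43 = 207.43→207, 29 + 65.54 = 94.54→95) → #4ECF5F
31%: (6 + 77.19 = 83.19→83, 188 + 20.77 = 208.77→209, 29 + 70.06 = 99.06→99) → #53D163

#21C336, #4ECF5F, #53D163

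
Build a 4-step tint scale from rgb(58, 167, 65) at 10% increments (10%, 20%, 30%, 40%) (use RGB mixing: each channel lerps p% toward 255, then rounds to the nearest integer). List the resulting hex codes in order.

#4eb054, #61b967, #75c17a, #89ca8d

10%: (58 + 19.7 = 77.7→78, 167 + 8.8 = 175.8→176, 65 + 19 = 84→84) → #4eb054
20%: (58 + 39.4 = 97.4→97, 167 + 17.6 = 184.6→185, 65 + 38 = 103→103) → #61b967
30%: (58 + 59.1 = 117.1→117, 167 + 26.4 = 193.4→193, 65 + 57 = 122→122) → #75c17a
40%: (58 + 78.8 = 136.8→137, 167 + 35.2 = 202.2→202, 65 + 76 = 141→141) → #89ca8d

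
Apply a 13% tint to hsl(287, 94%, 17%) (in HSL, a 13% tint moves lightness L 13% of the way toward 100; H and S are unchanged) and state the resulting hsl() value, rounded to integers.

L moves 13% from 17 toward 100: 17 + 10.79 = 27.79 → 28.
H and S are unchanged.

hsl(287, 94%, 28%)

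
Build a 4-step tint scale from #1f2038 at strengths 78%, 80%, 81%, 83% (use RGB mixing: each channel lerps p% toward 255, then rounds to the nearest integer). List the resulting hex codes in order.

#1f2038 is rgb(31, 32, 56).
78%: (31 + 174.72 = 205.72→206, 32 + 173.94 = 205.94→206, 56 + 155.22 = 211.22→211) → #ceced3
80%: (31 + 179.2 = 210.2→210, 32 + 178.4 = 210.4→210, 56 + 159.2 = 215.2→215) → #d2d2d7
81%: (31 + 181.44 = 212.44→212, 32 + 180.63 = 212.63→213, 56 + 161.19 = 217.19→217) → #d4d5d9
83%: (31 + 185.92 = 216.92→217, 32 + 185.09 = 217.09→217, 56 + 165.17 = 221.17→221) → #d9d9dd

#ceced3, #d2d2d7, #d4d5d9, #d9d9dd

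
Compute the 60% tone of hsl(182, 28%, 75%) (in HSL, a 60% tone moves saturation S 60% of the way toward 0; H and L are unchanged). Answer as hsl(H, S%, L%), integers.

S moves 60% from 28 toward 0: 28 − 16.8 = 11.2 → 11.
H and L are unchanged.

hsl(182, 11%, 75%)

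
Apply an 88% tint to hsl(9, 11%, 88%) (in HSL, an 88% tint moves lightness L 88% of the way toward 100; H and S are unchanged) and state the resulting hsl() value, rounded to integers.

hsl(9, 11%, 99%)

L moves 88% from 88 toward 100: 88 + 10.56 = 98.56 → 99.
H and S are unchanged.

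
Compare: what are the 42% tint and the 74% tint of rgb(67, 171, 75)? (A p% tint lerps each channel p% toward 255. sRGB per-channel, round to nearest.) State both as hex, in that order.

42% tint:
  R: 67 + 0.42×(255−67) = 67 + 78.96 = 145.96 → 146
  G: 171 + 0.42×(255−171) = 171 + 35.28 = 206.28 → 206
  B: 75 + 75.6 = 150.6 → 151
  → #92ce97
74% tint:
  R: 67 + 0.74×(255−67) = 67 + 139.12 = 206.12 → 206
  G: 171 + 62.16 = 233.16 → 233
  B: 75 + 0.74×(255−75) = 75 + 133.2 = 208.2 → 208
  → #cee9d0

#92ce97, #cee9d0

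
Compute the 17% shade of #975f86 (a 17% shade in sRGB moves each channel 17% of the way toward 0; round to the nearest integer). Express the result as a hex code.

#7d4f6f

#975f86 is rgb(151, 95, 134).
A 17% shade moves each channel 17% toward 0:
  R: 151 + 0.17×(0−151) = 151 − 25.67 = 125.33 → 125
  G: 95 + 0.17×(0−95) = 95 − 16.15 = 78.85 → 79
  B: 134 + 0.17×(0−134) = 134 − 22.78 = 111.22 → 111
rgb(125, 79, 111) = #7d4f6f.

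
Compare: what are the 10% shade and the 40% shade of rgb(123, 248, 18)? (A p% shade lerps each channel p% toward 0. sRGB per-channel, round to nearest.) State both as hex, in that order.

#6fdf10, #4a950b

10% shade:
  R: 123 − 12.3 = 110.7 → 111
  G: 248 − 24.8 = 223.2 → 223
  B: 18 − 1.8 = 16.2 → 16
  → #6fdf10
40% shade:
  R: 123 + 0.4×(0−123) = 123 − 49.2 = 73.8 → 74
  G: 248 − 99.2 = 148.8 → 149
  B: 18 + 0.4×(0−18) = 18 − 7.2 = 10.8 → 11
  → #4a950b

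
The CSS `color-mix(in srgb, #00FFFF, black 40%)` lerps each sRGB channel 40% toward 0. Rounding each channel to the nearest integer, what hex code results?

#009999

#00FFFF is rgb(0, 255, 255).
A 40% shade moves each channel 40% toward 0:
  R: 0 + 0 = 0 → 0
  G: 255 + 0.4×(0−255) = 255 − 102 = 153 → 153
  B: 255 + 0.4×(0−255) = 255 − 102 = 153 → 153
rgb(0, 153, 153) = #009999.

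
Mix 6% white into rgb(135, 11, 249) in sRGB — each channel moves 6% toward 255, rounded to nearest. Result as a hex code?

#8e1af9

Lerp each channel 6% toward 255:
  R: 135 + 0.06×(255−135) = 135 + 7.2 = 142.2 → 142
  G: 11 + 0.06×(255−11) = 11 + 14.64 = 25.64 → 26
  B: 249 + 0.36 = 249.36 → 249
rgb(142, 26, 249) = #8e1af9.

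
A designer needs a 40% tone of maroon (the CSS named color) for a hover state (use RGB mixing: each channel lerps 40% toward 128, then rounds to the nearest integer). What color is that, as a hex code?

#803333

CSS maroon is rgb(128, 0, 0).
Lerp each channel 40% toward 128:
  R: 128 + 0.4×(128−128) = 128 + 0 = 128 → 128
  G: 0 + 51.2 = 51.2 → 51
  B: 0 + 0.4×(128−0) = 0 + 51.2 = 51.2 → 51
rgb(128, 51, 51) = #803333.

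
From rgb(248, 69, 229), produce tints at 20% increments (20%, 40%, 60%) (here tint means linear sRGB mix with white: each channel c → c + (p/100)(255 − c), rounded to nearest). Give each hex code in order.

#F96AEA, #FB8FEF, #FCB5F5

20%: (248 + 1.4 = 249.4→249, 69 + 37.2 = 106.2→106, 229 + 5.2 = 234.2→234) → #F96AEA
40%: (248 + 2.8 = 250.8→251, 69 + 74.4 = 143.4→143, 229 + 10.4 = 239.4→239) → #FB8FEF
60%: (248 + 4.2 = 252.2→252, 69 + 111.6 = 180.6→181, 229 + 15.6 = 244.6→245) → #FCB5F5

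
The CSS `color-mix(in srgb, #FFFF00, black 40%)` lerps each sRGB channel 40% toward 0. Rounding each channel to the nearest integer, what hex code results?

#FFFF00 is rgb(255, 255, 0).
Lerp each channel 40% toward 0:
  R: 255 + 0.4×(0−255) = 255 − 102 = 153 → 153
  G: 255 + 0.4×(0−255) = 255 − 102 = 153 → 153
  B: 0 + 0.4×(0−0) = 0 + 0 = 0 → 0
rgb(153, 153, 0) = #999900.

#999900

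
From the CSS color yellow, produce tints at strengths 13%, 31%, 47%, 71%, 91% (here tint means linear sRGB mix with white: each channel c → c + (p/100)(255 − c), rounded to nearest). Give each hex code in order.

#ffff21, #ffff4f, #ffff78, #ffffb5, #ffffe8

CSS yellow is rgb(255, 255, 0).
13%: (255→255, 255→255, 0 + 33.15 = 33.15→33) → #ffff21
31%: (255→255, 255→255, 0 + 79.05 = 79.05→79) → #ffff4f
47%: (255→255, 255→255, 0 + 119.85 = 119.85→120) → #ffff78
71%: (255→255, 255→255, 0 + 181.05 = 181.05→181) → #ffffb5
91%: (255→255, 255→255, 0 + 232.05 = 232.05→232) → #ffffe8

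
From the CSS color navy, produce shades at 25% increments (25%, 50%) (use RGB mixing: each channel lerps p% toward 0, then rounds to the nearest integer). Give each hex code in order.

CSS navy is rgb(0, 0, 128).
25%: (0→0, 0→0, 128 − 32 = 96→96) → #000060
50%: (0→0, 0→0, 128 − 64 = 64→64) → #000040

#000060, #000040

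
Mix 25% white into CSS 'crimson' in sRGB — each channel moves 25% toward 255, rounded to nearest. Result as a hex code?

#e54f6d

CSS crimson is rgb(220, 20, 60).
A 25% tint moves each channel 25% toward 255:
  R: 220 + 0.25×(255−220) = 220 + 8.75 = 228.75 → 229
  G: 20 + 58.75 = 78.75 → 79
  B: 60 + 0.25×(255−60) = 60 + 48.75 = 108.75 → 109
rgb(229, 79, 109) = #e54f6d.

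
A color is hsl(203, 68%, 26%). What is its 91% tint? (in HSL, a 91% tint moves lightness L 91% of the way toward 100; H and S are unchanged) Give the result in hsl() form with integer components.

hsl(203, 68%, 93%)

L moves 91% from 26 toward 100: 26 + 67.34 = 93.34 → 93.
H and S are unchanged.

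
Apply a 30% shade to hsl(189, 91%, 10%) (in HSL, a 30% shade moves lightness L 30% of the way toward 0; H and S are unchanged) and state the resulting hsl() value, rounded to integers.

hsl(189, 91%, 7%)

L moves 30% from 10 toward 0: 10 − 3 = 7 → 7.
H and S are unchanged.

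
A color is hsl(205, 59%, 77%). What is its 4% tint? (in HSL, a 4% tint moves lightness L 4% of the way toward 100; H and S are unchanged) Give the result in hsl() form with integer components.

hsl(205, 59%, 78%)

L moves 4% from 77 toward 100: 77 + 0.92 = 77.92 → 78.
H and S are unchanged.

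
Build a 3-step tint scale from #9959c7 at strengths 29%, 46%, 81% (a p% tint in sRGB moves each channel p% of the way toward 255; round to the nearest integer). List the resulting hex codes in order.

#b789d7, #c8a5e1, #ecdff4

#9959c7 is rgb(153, 89, 199).
29%: (153 + 29.58 = 182.58→183, 89 + 48.14 = 137.14→137, 199 + 16.24 = 215.24→215) → #b789d7
46%: (153 + 46.92 = 199.92→200, 89 + 76.36 = 165.36→165, 199 + 25.76 = 224.76→225) → #c8a5e1
81%: (153 + 82.62 = 235.62→236, 89 + 134.46 = 223.46→223, 199 + 45.36 = 244.36→244) → #ecdff4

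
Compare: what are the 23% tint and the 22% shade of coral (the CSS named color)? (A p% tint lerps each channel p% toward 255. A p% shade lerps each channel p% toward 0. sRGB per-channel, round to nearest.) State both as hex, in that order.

#FF9C78, #C7633E

CSS coral is rgb(255, 127, 80).
23% tint:
  R: 255 + 0.23×(255−255) = 255 + 0 = 255 → 255
  G: 127 + 0.23×(255−127) = 127 + 29.44 = 156.44 → 156
  B: 80 + 0.23×(255−80) = 80 + 40.25 = 120.25 → 120
  → #FF9C78
22% shade:
  R: 255 + 0.22×(0−255) = 255 − 56.1 = 198.9 → 199
  G: 127 + 0.22×(0−127) = 127 − 27.94 = 99.06 → 99
  B: 80 + 0.22×(0−80) = 80 − 17.6 = 62.4 → 62
  → #C7633E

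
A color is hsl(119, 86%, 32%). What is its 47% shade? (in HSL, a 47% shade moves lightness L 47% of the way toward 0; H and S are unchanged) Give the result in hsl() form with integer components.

hsl(119, 86%, 17%)

L moves 47% from 32 toward 0: 32 − 15.04 = 16.96 → 17.
H and S are unchanged.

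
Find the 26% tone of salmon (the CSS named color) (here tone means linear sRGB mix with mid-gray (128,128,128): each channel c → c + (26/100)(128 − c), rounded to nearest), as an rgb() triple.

rgb(218, 128, 118)

CSS salmon is rgb(250, 128, 114).
Per channel, c → c + 0.26(128 − c):
  R: 250 + 0.26×(128−250) = 250 − 31.72 = 218.28 → 218
  G: 128 + 0 = 128 → 128
  B: 114 + 3.64 = 117.64 → 118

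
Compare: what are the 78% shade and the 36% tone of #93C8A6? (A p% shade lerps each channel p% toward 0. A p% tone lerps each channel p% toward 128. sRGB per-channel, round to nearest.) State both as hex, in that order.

#93C8A6 is rgb(147, 200, 166).
78% shade:
  R: 147 − 114.66 = 32.34 → 32
  G: 200 − 156 = 44 → 44
  B: 166 − 129.48 = 36.52 → 37
  → #202C25
36% tone:
  R: 147 + 0.36×(128−147) = 147 − 6.84 = 140.16 → 140
  G: 200 + 0.36×(128−200) = 200 − 25.92 = 174.08 → 174
  B: 166 + 0.36×(128−166) = 166 − 13.68 = 152.32 → 152
  → #8CAE98

#202C25, #8CAE98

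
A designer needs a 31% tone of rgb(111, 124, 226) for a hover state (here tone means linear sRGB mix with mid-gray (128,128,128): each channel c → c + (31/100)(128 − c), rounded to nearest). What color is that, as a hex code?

A 31% tone moves each channel 31% toward 128:
  R: 111 + 0.31×(128−111) = 111 + 5.27 = 116.27 → 116
  G: 124 + 0.31×(128−124) = 124 + 1.24 = 125.24 → 125
  B: 226 − 30.38 = 195.62 → 196
rgb(116, 125, 196) = #747DC4.

#747DC4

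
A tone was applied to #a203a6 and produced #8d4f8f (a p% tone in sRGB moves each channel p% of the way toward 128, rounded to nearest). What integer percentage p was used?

61%

#a203a6 is rgb(162, 3, 166); #8d4f8f is rgb(141, 79, 143).
On the G channel (widest range): 79 ≈ 3 + (p/100)(128 − 3), so p ≈ 100×(79 − 3)/(128 − 3) = 7600/125 = 60.80.
p = 61 reproduces all three channels after rounding.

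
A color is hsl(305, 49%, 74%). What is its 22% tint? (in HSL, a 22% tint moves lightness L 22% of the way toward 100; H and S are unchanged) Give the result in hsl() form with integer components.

L moves 22% from 74 toward 100: 74 + 5.72 = 79.72 → 80.
H and S are unchanged.

hsl(305, 49%, 80%)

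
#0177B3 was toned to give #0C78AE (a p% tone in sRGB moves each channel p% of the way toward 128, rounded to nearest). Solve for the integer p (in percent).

9%

#0177B3 is rgb(1, 119, 179); #0C78AE is rgb(12, 120, 174).
On the R channel (widest range): 12 ≈ 1 + (p/100)(128 − 1), so p ≈ 100×(12 − 1)/(128 − 1) = 1100/127 = 8.66.
p = 9 reproduces all three channels after rounding.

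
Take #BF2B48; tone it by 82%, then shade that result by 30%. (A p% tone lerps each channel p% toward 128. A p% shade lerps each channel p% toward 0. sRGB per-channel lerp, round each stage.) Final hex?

#614F53

#BF2B48 is rgb(191, 43, 72).
An 82% tone moves each channel 82% toward 128:
  R: 191 − 51.66 = 139.34 → 139
  G: 43 + 69.7 = 112.7 → 113
  B: 72 + 0.82×(128−72) = 72 + 45.92 = 117.92 → 118
After the tone: rgb(139, 113, 118) = #8B7176.
A 30% shade moves each channel 30% toward 0:
  R: 139 − 41.7 = 97.3 → 97
  G: 113 + 0.3×(0−113) = 113 − 33.9 = 79.1 → 79
  B: 118 + 0.3×(0−118) = 118 − 35.4 = 82.6 → 83
rgb(97, 79, 83) = #614F53.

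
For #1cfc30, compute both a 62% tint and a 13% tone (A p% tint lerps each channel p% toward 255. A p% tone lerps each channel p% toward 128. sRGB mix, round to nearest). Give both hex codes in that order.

#1cfc30 is rgb(28, 252, 48).
62% tint:
  R: 28 + 0.62×(255−28) = 28 + 140.74 = 168.74 → 169
  G: 252 + 0.62×(255−252) = 252 + 1.86 = 253.86 → 254
  B: 48 + 128.34 = 176.34 → 176
  → #a9feb0
13% tone:
  R: 28 + 0.13×(128−28) = 28 + 13 = 41 → 41
  G: 252 − 16.12 = 235.88 → 236
  B: 48 + 0.13×(128−48) = 48 + 10.4 = 58.4 → 58
  → #29ec3a

#a9feb0, #29ec3a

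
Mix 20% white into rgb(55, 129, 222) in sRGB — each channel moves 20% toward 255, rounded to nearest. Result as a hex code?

A 20% tint moves each channel 20% toward 255:
  R: 55 + 0.2×(255−55) = 55 + 40 = 95 → 95
  G: 129 + 0.2×(255−129) = 129 + 25.2 = 154.2 → 154
  B: 222 + 0.2×(255−222) = 222 + 6.6 = 228.6 → 229
rgb(95, 154, 229) = #5F9AE5.

#5F9AE5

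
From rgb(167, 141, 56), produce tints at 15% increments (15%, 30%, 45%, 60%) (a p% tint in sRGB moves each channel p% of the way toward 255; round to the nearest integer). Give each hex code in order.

#B49E56, #C1AF74, #CFC092, #DCD1AF

15%: (167 + 13.2 = 180.2→180, 141 + 17.1 = 158.1→158, 56 + 29.85 = 85.85→86) → #B49E56
30%: (167 + 26.4 = 193.4→193, 141 + 34.2 = 175.2→175, 56 + 59.7 = 115.7→116) → #C1AF74
45%: (167 + 39.6 = 206.6→207, 141 + 51.3 = 192.3→192, 56 + 89.55 = 145.55→146) → #CFC092
60%: (167 + 52.8 = 219.8→220, 141 + 68.4 = 209.4→209, 56 + 119.4 = 175.4→175) → #DCD1AF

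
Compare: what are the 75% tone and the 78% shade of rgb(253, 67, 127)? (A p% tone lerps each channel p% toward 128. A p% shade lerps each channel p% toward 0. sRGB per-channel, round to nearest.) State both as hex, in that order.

75% tone:
  R: 253 + 0.75×(128−253) = 253 − 93.75 = 159.25 → 159
  G: 67 + 0.75×(128−67) = 67 + 45.75 = 112.75 → 113
  B: 127 + 0.75×(128−127) = 127 + 0.75 = 127.75 → 128
  → #9f7180
78% shade:
  R: 253 + 0.78×(0−253) = 253 − 197.34 = 55.66 → 56
  G: 67 − 52.26 = 14.74 → 15
  B: 127 − 99.06 = 27.94 → 28
  → #380f1c

#9f7180, #380f1c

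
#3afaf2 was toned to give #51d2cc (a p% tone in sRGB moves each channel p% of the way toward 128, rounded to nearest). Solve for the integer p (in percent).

#3afaf2 is rgb(58, 250, 242); #51d2cc is rgb(81, 210, 204).
On the G channel (widest range): 210 ≈ 250 + (p/100)(128 − 250), so p ≈ 100×(210 − 250)/(128 − 250) = -4000/-122 = 32.79.
p = 33 reproduces all three channels after rounding.

33%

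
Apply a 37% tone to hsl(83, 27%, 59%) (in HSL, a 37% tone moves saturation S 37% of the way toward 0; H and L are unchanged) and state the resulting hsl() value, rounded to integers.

hsl(83, 17%, 59%)

S moves 37% from 27 toward 0: 27 − 9.99 = 17.01 → 17.
H and L are unchanged.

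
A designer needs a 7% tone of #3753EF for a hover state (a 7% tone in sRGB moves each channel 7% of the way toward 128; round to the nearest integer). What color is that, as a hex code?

#3753EF is rgb(55, 83, 239).
A 7% tone moves each channel 7% toward 128:
  R: 55 + 0.07×(128−55) = 55 + 5.11 = 60.11 → 60
  G: 83 + 0.07×(128−83) = 83 + 3.15 = 86.15 → 86
  B: 239 + 0.07×(128−239) = 239 − 7.77 = 231.23 → 231
rgb(60, 86, 231) = #3C56E7.

#3C56E7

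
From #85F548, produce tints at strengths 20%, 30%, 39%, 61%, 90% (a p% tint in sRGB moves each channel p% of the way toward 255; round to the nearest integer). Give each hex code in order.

#85F548 is rgb(133, 245, 72).
20%: (133 + 24.4 = 157.4→157, 245 + 2 = 247→247, 72 + 36.6 = 108.6→109) → #9DF76D
30%: (133 + 36.6 = 169.6→170, 245 + 3 = 248→248, 72 + 54.9 = 126.9→127) → #AAF87F
39%: (133 + 47.58 = 180.58→181, 245 + 3.9 = 248.9→249, 72 + 71.37 = 143.37→143) → #B5F98F
61%: (133 + 74.42 = 207.42→207, 245 + 6.1 = 251.1→251, 72 + 111.63 = 183.63→184) → #CFFBB8
90%: (133 + 109.8 = 242.8→243, 245 + 9 = 254→254, 72 + 164.7 = 236.7→237) → #F3FEED

#9DF76D, #AAF87F, #B5F98F, #CFFBB8, #F3FEED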